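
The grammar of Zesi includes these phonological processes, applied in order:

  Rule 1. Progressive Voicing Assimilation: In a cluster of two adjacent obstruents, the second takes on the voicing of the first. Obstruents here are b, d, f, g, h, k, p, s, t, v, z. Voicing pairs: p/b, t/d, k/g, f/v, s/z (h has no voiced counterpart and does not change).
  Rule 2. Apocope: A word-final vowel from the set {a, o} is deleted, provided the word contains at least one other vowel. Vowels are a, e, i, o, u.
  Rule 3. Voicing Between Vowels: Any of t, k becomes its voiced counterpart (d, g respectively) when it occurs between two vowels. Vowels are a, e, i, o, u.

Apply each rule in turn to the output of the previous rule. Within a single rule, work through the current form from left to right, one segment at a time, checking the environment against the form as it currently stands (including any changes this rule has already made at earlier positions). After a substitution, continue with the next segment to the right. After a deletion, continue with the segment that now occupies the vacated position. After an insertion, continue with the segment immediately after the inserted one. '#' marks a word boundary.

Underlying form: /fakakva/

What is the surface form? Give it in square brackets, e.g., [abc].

[fagakf]

Rule 1 Progressive Voicing Assimilation: [fakakva] → [fakakfa]
Rule 2 Apocope: [fakakfa] → [fakakf]
Rule 3 Voicing Between Vowels: [fakakf] → [fagakf]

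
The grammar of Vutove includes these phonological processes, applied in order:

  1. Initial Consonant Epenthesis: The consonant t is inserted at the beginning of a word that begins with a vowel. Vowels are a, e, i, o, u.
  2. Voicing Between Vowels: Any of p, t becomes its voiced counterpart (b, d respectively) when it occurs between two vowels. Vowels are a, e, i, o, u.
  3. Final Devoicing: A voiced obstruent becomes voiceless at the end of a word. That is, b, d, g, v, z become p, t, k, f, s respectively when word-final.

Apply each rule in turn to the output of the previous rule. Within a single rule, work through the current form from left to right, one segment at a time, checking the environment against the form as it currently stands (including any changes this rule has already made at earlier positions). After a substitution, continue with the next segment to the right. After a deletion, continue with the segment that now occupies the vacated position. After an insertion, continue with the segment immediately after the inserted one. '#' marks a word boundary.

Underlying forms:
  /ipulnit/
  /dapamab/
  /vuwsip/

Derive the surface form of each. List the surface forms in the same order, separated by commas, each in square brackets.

[tibulnit], [dabamap], [vuwsip]

/ipulnit/:
  1 Initial Consonant Epenthesis: [ipulnit] → [tipulnit]
  2 Voicing Between Vowels: [tipulnit] → [tibulnit]
  3 Final Devoicing: no change — [tibulnit]
/dapamab/:
  1 Initial Consonant Epenthesis: no change — [dapamab]
  2 Voicing Between Vowels: [dapamab] → [dabamab]
  3 Final Devoicing: [dabamab] → [dabamap]
/vuwsip/:
  1 Initial Consonant Epenthesis: no change — [vuwsip]
  2 Voicing Between Vowels: no change — [vuwsip]
  3 Final Devoicing: no change — [vuwsip]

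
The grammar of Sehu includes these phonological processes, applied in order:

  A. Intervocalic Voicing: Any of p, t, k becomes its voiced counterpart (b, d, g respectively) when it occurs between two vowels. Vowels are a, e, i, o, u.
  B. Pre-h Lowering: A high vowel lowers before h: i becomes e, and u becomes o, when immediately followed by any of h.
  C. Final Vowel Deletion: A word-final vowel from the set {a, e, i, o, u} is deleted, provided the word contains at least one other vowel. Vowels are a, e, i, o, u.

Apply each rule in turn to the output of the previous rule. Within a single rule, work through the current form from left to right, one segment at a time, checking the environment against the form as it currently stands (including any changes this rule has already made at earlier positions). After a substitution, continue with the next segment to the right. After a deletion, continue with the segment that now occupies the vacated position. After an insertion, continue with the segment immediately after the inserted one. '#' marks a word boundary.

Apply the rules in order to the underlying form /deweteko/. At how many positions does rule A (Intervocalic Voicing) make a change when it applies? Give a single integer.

A Intervocalic Voicing: [deweteko] → [dewedego]
B Pre-h Lowering: no change — [dewedego]
C Final Vowel Deletion: [dewedego] → [dewedeg]
Rule A changed 2 position(s).

2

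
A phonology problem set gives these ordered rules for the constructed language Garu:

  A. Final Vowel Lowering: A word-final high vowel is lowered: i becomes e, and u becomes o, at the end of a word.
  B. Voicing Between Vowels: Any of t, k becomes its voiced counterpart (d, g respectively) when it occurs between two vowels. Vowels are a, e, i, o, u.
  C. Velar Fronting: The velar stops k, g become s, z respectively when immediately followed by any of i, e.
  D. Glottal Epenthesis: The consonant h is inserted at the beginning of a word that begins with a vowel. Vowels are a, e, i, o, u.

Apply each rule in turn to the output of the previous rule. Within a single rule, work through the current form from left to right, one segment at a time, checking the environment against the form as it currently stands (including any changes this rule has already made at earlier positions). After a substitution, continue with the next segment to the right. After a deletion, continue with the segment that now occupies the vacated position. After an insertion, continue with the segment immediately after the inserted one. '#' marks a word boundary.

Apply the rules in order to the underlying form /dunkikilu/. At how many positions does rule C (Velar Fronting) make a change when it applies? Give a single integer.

2

A Final Vowel Lowering: [dunkikilu] → [dunkikilo]
B Voicing Between Vowels: [dunkikilo] → [dunkigilo]
C Velar Fronting: [dunkigilo] → [dunsizilo]
D Glottal Epenthesis: no change — [dunsizilo]
Rule C changed 2 position(s).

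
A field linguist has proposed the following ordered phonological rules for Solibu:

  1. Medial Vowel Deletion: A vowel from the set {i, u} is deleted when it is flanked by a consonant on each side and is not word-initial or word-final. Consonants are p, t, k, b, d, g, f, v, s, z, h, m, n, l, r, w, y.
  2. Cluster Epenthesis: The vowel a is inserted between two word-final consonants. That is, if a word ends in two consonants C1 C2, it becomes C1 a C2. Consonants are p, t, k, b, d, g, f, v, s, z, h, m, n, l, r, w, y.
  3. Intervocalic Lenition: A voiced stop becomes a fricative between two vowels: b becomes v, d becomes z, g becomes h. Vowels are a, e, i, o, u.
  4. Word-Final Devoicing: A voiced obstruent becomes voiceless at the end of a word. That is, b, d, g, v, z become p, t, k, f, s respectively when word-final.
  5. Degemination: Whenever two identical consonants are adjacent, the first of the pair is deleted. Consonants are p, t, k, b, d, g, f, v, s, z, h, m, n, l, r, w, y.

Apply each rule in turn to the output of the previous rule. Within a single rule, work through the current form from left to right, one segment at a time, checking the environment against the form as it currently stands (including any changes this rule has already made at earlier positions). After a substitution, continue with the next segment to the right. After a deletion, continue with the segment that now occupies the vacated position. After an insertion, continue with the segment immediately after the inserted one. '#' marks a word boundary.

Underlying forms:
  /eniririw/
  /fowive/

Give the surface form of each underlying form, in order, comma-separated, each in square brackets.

[enraw], [fowve]

/eniririw/:
  1 Medial Vowel Deletion: [eniririw] → [enrrw]
  2 Cluster Epenthesis: [enrrw] → [enrraw]
  3 Intervocalic Lenition: no change — [enrraw]
  4 Word-Final Devoicing: no change — [enrraw]
  5 Degemination: [enrraw] → [enraw]
/fowive/:
  1 Medial Vowel Deletion: [fowive] → [fowve]
  2 Cluster Epenthesis: no change — [fowve]
  3 Intervocalic Lenition: no change — [fowve]
  4 Word-Final Devoicing: no change — [fowve]
  5 Degemination: no change — [fowve]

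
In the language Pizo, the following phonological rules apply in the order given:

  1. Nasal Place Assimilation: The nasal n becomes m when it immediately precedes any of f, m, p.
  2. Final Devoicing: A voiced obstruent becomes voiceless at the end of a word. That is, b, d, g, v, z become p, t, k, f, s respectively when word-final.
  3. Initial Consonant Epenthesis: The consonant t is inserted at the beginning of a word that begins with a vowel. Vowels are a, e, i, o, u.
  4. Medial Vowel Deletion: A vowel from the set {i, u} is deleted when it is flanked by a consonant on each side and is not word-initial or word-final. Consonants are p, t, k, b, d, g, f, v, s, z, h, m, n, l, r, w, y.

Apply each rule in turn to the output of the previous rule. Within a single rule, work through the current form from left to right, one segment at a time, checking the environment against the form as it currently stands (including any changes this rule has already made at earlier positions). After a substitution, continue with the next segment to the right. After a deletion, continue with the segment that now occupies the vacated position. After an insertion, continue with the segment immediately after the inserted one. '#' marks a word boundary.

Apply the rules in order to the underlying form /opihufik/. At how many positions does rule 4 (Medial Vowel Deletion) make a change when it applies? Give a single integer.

3

1 Nasal Place Assimilation: no change — [opihufik]
2 Final Devoicing: no change — [opihufik]
3 Initial Consonant Epenthesis: [opihufik] → [topihufik]
4 Medial Vowel Deletion: [topihufik] → [tophfk]
Rule 4 changed 3 position(s).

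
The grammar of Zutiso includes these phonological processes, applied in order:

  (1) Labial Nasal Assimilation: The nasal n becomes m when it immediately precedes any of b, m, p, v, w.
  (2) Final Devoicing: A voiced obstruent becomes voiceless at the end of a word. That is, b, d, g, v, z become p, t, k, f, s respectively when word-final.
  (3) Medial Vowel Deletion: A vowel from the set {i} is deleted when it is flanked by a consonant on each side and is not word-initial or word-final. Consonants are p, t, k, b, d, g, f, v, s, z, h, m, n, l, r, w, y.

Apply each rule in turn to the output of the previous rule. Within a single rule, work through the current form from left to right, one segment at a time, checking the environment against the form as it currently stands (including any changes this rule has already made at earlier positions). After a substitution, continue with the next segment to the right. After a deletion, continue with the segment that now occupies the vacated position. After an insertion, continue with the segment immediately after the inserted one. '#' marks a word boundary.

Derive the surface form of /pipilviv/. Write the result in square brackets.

(1) Labial Nasal Assimilation: no change — [pipilviv]
(2) Final Devoicing: [pipilviv] → [pipilvif]
(3) Medial Vowel Deletion: [pipilvif] → [pplvf]

[pplvf]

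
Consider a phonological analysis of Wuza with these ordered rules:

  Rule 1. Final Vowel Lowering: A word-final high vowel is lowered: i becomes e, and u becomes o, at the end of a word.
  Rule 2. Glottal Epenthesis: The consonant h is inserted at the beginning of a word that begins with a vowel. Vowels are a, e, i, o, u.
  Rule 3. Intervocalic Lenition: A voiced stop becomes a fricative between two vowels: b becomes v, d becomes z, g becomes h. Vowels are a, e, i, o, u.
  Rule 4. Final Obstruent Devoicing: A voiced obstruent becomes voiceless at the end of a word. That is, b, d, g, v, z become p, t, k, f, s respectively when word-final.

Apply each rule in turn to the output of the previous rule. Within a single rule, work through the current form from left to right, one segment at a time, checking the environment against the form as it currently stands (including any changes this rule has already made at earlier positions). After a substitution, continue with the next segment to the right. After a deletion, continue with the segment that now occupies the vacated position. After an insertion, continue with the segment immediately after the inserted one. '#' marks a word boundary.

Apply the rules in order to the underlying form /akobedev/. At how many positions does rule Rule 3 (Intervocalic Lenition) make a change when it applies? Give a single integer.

Rule 1 Final Vowel Lowering: no change — [akobedev]
Rule 2 Glottal Epenthesis: [akobedev] → [hakobedev]
Rule 3 Intervocalic Lenition: [hakobedev] → [hakovezev]
Rule 4 Final Obstruent Devoicing: [hakovezev] → [hakovezef]
Rule Rule 3 changed 2 position(s).

2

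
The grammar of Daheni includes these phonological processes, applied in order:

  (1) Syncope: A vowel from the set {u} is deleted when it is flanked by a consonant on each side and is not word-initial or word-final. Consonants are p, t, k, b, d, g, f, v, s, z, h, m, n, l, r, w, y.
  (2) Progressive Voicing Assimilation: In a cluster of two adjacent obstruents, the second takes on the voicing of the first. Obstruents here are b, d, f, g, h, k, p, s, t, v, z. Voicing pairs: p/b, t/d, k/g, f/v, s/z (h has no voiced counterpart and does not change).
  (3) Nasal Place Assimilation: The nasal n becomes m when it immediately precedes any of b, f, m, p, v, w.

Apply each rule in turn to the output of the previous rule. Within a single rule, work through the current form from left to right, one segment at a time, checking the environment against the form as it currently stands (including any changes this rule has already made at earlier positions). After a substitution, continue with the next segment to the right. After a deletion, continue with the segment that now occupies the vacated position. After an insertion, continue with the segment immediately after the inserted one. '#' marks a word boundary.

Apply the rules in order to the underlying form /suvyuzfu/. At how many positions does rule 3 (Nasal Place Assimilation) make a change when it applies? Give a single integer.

0

(1) Syncope: [suvyuzfu] → [svyzfu]
(2) Progressive Voicing Assimilation: [svyzfu] → [sfyzvu]
(3) Nasal Place Assimilation: no change — [sfyzvu]
Rule 3 changed 0 position(s).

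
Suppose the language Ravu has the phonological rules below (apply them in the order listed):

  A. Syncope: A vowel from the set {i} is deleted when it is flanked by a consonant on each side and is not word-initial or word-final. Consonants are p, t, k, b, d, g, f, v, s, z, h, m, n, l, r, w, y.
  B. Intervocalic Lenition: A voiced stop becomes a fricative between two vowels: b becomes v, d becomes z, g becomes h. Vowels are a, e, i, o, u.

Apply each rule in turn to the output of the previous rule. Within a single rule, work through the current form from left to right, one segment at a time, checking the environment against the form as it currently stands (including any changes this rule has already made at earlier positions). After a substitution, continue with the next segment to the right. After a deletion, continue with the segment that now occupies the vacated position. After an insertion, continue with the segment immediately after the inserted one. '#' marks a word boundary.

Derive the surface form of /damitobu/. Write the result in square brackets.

A Syncope: [damitobu] → [damtobu]
B Intervocalic Lenition: [damtobu] → [damtovu]

[damtovu]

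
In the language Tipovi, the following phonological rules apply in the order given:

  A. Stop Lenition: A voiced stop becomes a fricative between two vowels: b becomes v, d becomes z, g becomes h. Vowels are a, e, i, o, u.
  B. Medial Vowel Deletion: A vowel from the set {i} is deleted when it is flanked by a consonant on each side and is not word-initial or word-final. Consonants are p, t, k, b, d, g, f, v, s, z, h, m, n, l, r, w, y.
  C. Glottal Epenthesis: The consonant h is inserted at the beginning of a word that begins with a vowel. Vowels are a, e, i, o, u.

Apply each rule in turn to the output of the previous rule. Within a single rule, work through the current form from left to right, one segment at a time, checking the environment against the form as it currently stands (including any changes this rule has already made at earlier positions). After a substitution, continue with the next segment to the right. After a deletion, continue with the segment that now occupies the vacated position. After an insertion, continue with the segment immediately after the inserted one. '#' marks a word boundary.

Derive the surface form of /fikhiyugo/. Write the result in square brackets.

A Stop Lenition: [fikhiyugo] → [fikhiyuho]
B Medial Vowel Deletion: [fikhiyuho] → [fkhyuho]
C Glottal Epenthesis: no change — [fkhyuho]

[fkhyuho]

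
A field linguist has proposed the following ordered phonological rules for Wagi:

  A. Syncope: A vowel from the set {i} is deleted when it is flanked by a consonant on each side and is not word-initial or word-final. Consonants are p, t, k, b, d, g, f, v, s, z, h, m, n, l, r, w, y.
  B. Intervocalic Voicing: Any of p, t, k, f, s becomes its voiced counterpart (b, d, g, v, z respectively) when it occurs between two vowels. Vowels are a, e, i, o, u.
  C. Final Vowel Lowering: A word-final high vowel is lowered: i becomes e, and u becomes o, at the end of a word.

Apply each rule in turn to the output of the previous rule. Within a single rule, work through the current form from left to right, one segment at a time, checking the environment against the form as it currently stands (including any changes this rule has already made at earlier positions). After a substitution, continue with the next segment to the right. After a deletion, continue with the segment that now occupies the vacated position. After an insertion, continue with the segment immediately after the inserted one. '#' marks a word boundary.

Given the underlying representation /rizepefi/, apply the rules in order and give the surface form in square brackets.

A Syncope: [rizepefi] → [rzepefi]
B Intervocalic Voicing: [rzepefi] → [rzebevi]
C Final Vowel Lowering: [rzebevi] → [rzebeve]

[rzebeve]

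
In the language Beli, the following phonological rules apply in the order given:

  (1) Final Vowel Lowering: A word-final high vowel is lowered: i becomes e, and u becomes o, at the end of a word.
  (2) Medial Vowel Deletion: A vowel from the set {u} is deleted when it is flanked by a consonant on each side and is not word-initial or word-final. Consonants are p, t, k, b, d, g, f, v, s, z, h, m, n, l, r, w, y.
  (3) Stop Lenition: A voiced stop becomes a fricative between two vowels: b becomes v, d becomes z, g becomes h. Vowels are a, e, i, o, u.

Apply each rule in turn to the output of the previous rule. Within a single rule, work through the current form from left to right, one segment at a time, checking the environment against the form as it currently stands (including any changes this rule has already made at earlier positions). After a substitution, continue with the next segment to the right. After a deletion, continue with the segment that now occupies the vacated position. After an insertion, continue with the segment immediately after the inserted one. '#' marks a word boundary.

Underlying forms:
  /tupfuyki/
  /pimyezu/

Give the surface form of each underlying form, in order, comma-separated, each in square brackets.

/tupfuyki/:
  (1) Final Vowel Lowering: [tupfuyki] → [tupfuyke]
  (2) Medial Vowel Deletion: [tupfuyke] → [tpfyke]
  (3) Stop Lenition: no change — [tpfyke]
/pimyezu/:
  (1) Final Vowel Lowering: [pimyezu] → [pimyezo]
  (2) Medial Vowel Deletion: no change — [pimyezo]
  (3) Stop Lenition: no change — [pimyezo]

[tpfyke], [pimyezo]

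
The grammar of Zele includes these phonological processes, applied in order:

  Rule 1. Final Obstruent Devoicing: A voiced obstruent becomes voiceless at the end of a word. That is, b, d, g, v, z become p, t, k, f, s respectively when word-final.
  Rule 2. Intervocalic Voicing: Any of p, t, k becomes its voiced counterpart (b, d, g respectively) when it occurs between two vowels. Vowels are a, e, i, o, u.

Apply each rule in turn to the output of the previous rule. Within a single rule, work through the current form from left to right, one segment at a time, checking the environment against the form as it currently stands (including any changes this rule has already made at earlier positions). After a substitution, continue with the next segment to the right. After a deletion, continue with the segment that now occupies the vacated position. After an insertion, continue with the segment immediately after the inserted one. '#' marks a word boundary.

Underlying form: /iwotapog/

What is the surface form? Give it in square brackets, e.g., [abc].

Rule 1 Final Obstruent Devoicing: [iwotapog] → [iwotapok]
Rule 2 Intervocalic Voicing: [iwotapok] → [iwodabok]

[iwodabok]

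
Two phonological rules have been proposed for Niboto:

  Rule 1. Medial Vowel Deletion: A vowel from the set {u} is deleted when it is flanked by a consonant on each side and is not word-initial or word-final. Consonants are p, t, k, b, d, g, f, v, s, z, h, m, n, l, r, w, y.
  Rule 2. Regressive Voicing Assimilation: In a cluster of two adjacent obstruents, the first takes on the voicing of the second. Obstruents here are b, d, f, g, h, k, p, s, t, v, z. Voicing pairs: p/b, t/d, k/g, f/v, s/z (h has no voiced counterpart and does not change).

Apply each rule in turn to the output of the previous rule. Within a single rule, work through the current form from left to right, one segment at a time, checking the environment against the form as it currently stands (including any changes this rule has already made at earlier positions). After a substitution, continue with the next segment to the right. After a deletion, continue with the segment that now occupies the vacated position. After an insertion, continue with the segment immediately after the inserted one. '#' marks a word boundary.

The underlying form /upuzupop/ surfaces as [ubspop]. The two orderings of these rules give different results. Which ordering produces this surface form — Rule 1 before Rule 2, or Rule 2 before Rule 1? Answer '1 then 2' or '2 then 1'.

Order 1 then 2:
  1 Medial Vowel Deletion: [upuzupop] → [upzpop]
  2 Regressive Voicing Assimilation: [upzpop] → [ubspop]
  result: [ubspop]
Order 2 then 1:
  2 Regressive Voicing Assimilation: no change — [upuzupop]
  1 Medial Vowel Deletion: [upuzupop] → [upzpop]
  result: [upzpop]

1 then 2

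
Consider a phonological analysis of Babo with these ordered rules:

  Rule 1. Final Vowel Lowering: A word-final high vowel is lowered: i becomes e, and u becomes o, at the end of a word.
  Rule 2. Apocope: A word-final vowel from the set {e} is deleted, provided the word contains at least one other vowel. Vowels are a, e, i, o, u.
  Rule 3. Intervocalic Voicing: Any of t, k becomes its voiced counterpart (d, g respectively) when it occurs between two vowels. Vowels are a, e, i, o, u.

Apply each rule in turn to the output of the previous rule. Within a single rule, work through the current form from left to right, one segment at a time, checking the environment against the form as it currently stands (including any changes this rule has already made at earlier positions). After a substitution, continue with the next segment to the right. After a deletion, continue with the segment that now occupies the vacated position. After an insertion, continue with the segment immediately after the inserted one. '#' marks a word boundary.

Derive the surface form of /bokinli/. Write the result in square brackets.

Rule 1 Final Vowel Lowering: [bokinli] → [bokinle]
Rule 2 Apocope: [bokinle] → [bokinl]
Rule 3 Intervocalic Voicing: [bokinl] → [boginl]

[boginl]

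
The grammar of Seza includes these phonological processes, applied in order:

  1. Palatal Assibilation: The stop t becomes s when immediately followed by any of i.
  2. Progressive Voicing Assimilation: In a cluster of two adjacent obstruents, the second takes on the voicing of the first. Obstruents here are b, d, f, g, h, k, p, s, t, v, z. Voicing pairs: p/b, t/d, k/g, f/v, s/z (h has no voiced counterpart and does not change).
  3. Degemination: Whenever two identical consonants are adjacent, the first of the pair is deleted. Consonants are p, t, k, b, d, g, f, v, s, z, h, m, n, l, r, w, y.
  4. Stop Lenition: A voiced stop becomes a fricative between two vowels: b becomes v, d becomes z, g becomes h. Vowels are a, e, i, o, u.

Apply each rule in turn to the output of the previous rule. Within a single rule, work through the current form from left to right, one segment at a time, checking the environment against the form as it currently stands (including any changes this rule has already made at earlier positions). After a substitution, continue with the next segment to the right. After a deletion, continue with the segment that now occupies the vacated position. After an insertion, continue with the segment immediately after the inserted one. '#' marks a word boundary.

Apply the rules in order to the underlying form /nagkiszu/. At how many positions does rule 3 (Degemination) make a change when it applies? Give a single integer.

2

1 Palatal Assibilation: no change — [nagkiszu]
2 Progressive Voicing Assimilation: [nagkiszu] → [naggissu]
3 Degemination: [naggissu] → [nagisu]
4 Stop Lenition: [nagisu] → [nahisu]
Rule 3 changed 2 position(s).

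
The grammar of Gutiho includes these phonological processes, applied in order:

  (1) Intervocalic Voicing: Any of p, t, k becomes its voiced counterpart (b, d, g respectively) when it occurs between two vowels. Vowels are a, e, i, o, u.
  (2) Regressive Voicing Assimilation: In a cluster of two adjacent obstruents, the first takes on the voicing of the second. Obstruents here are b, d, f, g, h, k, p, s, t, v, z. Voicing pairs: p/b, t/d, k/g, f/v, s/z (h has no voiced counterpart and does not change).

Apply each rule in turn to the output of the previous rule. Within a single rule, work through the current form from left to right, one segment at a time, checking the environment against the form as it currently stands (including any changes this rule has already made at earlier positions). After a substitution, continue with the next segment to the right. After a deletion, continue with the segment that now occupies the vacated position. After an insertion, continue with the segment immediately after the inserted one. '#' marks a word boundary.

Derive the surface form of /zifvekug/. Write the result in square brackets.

(1) Intervocalic Voicing: [zifvekug] → [zifvegug]
(2) Regressive Voicing Assimilation: [zifvegug] → [zivvegug]

[zivvegug]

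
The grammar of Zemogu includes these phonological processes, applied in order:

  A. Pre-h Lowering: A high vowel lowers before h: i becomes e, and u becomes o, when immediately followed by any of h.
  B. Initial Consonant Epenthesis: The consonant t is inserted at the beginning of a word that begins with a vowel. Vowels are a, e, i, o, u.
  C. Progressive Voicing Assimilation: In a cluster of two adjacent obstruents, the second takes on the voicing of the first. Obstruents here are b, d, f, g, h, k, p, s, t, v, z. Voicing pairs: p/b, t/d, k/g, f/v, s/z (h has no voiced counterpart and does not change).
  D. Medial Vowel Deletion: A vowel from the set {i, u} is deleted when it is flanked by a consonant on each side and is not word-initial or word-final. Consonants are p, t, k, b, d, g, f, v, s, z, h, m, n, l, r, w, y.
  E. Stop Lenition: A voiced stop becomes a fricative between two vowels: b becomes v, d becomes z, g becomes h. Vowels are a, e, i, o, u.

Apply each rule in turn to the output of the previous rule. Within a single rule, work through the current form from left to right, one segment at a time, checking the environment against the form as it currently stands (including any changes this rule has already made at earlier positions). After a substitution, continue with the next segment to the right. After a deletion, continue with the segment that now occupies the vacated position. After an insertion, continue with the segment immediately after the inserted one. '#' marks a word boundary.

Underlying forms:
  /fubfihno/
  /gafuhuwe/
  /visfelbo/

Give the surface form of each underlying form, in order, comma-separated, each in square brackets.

/fubfihno/:
  A Pre-h Lowering: [fubfihno] → [fubfehno]
  B Initial Consonant Epenthesis: no change — [fubfehno]
  C Progressive Voicing Assimilation: [fubfehno] → [fubvehno]
  D Medial Vowel Deletion: [fubvehno] → [fbvehno]
  E Stop Lenition: no change — [fbvehno]
/gafuhuwe/:
  A Pre-h Lowering: [gafuhuwe] → [gafohuwe]
  B Initial Consonant Epenthesis: no change — [gafohuwe]
  C Progressive Voicing Assimilation: no change — [gafohuwe]
  D Medial Vowel Deletion: [gafohuwe] → [gafohwe]
  E Stop Lenition: no change — [gafohwe]
/visfelbo/:
  A Pre-h Lowering: no change — [visfelbo]
  B Initial Consonant Epenthesis: no change — [visfelbo]
  C Progressive Voicing Assimilation: no change — [visfelbo]
  D Medial Vowel Deletion: [visfelbo] → [vsfelbo]
  E Stop Lenition: no change — [vsfelbo]

[fbvehno], [gafohwe], [vsfelbo]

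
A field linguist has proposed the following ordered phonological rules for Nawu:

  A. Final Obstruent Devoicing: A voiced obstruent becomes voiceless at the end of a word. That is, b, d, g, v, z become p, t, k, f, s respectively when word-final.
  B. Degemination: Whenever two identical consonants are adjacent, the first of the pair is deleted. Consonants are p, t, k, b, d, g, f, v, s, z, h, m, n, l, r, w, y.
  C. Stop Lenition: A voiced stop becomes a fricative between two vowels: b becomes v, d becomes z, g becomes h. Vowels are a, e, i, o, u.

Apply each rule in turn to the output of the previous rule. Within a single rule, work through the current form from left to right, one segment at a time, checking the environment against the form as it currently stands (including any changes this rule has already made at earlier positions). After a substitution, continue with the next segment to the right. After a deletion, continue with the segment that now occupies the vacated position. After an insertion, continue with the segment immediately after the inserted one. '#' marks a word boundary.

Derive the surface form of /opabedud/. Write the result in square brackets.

[opavezut]

A Final Obstruent Devoicing: [opabedud] → [opabedut]
B Degemination: no change — [opabedut]
C Stop Lenition: [opabedut] → [opavezut]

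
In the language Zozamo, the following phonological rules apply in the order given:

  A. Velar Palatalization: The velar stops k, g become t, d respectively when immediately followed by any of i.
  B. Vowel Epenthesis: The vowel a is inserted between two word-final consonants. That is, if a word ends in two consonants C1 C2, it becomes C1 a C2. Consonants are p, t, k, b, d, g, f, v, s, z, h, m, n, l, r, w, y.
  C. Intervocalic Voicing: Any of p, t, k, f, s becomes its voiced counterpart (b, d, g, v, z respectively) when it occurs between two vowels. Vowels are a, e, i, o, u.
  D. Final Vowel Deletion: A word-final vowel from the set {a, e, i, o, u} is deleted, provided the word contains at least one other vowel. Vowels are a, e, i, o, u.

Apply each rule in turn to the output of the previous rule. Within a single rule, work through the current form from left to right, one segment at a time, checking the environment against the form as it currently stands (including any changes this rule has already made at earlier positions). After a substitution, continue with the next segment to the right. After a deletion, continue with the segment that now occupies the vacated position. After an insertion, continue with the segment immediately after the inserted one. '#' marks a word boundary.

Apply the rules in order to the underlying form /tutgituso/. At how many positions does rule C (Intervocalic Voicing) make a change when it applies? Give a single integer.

A Velar Palatalization: [tutgituso] → [tutdituso]
B Vowel Epenthesis: no change — [tutdituso]
C Intervocalic Voicing: [tutdituso] → [tutdiduzo]
D Final Vowel Deletion: [tutdiduzo] → [tutdiduz]
Rule C changed 2 position(s).

2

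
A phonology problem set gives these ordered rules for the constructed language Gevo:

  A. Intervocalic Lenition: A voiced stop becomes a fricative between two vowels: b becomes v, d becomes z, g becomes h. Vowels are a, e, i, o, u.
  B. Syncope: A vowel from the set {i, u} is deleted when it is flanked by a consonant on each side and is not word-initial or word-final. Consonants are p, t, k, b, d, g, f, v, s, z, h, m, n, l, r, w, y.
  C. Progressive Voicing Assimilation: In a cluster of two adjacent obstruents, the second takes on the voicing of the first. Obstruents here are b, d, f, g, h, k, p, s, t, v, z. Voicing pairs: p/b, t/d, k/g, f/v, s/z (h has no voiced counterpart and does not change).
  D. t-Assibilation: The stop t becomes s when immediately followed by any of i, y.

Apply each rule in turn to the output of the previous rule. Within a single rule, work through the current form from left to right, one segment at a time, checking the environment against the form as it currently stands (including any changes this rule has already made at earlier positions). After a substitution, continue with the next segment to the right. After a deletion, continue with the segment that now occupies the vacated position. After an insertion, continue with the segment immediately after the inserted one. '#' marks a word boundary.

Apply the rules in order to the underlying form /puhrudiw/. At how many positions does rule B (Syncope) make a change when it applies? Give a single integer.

3

A Intervocalic Lenition: [puhrudiw] → [puhruziw]
B Syncope: [puhruziw] → [phrzw]
C Progressive Voicing Assimilation: no change — [phrzw]
D t-Assibilation: no change — [phrzw]
Rule B changed 3 position(s).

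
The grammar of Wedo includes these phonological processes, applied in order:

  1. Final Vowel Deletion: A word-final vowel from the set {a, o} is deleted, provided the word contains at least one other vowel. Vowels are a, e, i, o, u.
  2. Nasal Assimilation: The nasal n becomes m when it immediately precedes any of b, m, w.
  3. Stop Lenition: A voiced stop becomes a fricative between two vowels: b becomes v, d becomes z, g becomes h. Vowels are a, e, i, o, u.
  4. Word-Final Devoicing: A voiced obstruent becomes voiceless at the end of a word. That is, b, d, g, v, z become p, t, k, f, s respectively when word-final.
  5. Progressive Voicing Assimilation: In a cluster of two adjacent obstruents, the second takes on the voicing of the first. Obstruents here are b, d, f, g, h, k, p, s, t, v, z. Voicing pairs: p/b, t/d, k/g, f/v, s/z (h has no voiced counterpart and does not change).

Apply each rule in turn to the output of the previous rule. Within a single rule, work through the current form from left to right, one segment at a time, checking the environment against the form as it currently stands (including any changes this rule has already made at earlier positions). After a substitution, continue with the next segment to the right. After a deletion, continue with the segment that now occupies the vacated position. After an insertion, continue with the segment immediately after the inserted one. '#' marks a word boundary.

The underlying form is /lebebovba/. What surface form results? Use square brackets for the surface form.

1 Final Vowel Deletion: [lebebovba] → [lebebovb]
2 Nasal Assimilation: no change — [lebebovb]
3 Stop Lenition: [lebebovb] → [levevovb]
4 Word-Final Devoicing: [levevovb] → [levevovp]
5 Progressive Voicing Assimilation: [levevovp] → [levevovb]

[levevovb]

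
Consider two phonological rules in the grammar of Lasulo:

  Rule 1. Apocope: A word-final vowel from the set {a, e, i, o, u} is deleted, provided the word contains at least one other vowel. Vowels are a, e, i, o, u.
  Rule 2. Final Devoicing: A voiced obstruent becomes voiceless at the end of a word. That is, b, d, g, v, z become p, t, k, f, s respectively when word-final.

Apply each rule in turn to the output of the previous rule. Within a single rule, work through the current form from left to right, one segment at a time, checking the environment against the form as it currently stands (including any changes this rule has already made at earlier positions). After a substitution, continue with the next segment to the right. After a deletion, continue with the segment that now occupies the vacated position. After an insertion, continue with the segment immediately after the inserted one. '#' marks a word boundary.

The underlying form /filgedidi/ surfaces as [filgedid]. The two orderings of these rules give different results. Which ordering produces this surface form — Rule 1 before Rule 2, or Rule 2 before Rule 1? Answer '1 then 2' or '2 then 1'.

Order 1 then 2:
  1 Apocope: [filgedidi] → [filgedid]
  2 Final Devoicing: [filgedid] → [filgedit]
  result: [filgedit]
Order 2 then 1:
  2 Final Devoicing: no change — [filgedidi]
  1 Apocope: [filgedidi] → [filgedid]
  result: [filgedid]

2 then 1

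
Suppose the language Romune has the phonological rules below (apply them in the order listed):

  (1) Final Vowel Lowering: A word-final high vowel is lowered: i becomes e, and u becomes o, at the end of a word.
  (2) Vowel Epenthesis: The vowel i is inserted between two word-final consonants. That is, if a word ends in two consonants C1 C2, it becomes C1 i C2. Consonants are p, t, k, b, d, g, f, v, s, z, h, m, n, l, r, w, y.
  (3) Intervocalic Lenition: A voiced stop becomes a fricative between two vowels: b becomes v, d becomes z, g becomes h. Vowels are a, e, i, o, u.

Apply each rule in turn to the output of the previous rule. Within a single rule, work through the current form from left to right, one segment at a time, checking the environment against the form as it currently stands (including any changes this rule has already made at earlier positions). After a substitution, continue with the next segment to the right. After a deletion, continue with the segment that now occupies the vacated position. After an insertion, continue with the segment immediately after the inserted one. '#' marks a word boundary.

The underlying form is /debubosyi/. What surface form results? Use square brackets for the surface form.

[devuvosye]

(1) Final Vowel Lowering: [debubosyi] → [debubosye]
(2) Vowel Epenthesis: no change — [debubosye]
(3) Intervocalic Lenition: [debubosye] → [devuvosye]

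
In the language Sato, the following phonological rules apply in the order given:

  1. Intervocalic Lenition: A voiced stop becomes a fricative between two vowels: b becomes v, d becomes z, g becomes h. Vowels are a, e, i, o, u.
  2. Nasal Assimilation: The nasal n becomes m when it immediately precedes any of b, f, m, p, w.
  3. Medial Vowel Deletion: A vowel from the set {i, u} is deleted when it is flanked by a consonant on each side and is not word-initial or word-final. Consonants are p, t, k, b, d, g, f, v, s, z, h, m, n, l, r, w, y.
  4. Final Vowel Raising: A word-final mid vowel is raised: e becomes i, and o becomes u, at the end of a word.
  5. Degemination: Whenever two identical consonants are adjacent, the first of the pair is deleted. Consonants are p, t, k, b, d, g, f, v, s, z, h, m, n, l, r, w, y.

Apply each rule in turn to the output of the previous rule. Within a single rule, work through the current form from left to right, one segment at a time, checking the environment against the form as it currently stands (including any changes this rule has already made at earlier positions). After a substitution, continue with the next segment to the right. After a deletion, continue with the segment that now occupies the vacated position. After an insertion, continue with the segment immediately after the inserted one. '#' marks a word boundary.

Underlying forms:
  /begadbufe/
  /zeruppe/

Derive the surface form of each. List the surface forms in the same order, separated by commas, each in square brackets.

[behadbfi], [zerpi]

/begadbufe/:
  1 Intervocalic Lenition: [begadbufe] → [behadbufe]
  2 Nasal Assimilation: no change — [behadbufe]
  3 Medial Vowel Deletion: [behadbufe] → [behadbfe]
  4 Final Vowel Raising: [behadbfe] → [behadbfi]
  5 Degemination: no change — [behadbfi]
/zeruppe/:
  1 Intervocalic Lenition: no change — [zeruppe]
  2 Nasal Assimilation: no change — [zeruppe]
  3 Medial Vowel Deletion: [zeruppe] → [zerppe]
  4 Final Vowel Raising: [zerppe] → [zerppi]
  5 Degemination: [zerppi] → [zerpi]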